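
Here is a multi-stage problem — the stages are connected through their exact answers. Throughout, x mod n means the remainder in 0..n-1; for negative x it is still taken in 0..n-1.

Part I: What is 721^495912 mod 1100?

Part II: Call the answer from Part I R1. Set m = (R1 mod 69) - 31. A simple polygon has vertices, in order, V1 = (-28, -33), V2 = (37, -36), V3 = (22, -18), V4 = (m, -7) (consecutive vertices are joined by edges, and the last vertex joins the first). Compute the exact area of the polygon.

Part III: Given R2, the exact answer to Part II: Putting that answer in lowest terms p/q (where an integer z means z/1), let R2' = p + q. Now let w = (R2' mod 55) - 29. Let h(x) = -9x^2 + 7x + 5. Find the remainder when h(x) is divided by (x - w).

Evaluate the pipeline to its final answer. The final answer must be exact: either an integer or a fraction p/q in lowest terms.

-1207

Part I: squarings mod 1100: 721^1=721, 721^2=641, 721^4=581, 721^8=961, 721^16=621, 721^32=641, 721^64=581, 721^128=961, 721^256=621, 721^512=641, 721^1024=581, 721^2048=961, 721^4096=621, 721^8192=641, 721^16384=581, 721^32768=961, 721^65536=621, 721^131072=641, 721^262144=581; 721^495912 = 721^8 * 721^32 * 721^256 * 721^4096 * 721^32768 * 721^65536 * 721^131072 * 721^262144 = 641 (mod 1100); answer 641
Part II: R1 = 641; m = -11; cross terms: (-28*-36 - 37*-33)=2229, (37*-18 - 22*-36)=126, (22*-7 - -11*-18)=-352, (-11*-33 - -28*-7)=167; twice the area = |2170| = 2170; area = 1085; answer 1085
Part III: R2 = 1085; threaded value p + q = 1086; w = 12; remainder = value at the root: -9*(12)^2 + 7*(12)^1 + 5 = (-1296) + (84) + (5) = -1207; answer -1207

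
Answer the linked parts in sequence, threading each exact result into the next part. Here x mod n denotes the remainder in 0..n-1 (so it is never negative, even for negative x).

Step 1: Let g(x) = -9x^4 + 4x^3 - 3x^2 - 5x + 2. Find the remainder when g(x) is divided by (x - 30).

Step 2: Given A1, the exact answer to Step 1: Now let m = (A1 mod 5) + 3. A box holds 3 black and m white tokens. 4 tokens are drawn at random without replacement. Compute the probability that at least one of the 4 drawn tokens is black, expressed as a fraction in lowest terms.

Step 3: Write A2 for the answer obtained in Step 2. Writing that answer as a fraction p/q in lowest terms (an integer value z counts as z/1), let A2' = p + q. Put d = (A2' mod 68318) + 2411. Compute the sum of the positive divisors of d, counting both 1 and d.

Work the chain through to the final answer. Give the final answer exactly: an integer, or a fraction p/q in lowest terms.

Step 1: remainder = value at the root: -9*(30)^4 + 4*(30)^3 - 3*(30)^2 - 5*(30)^1 + 2 = (-7290000) + (108000) + (-2700) + (-150) + (2) = -7184848; answer -7184848
Step 2: A1 = -7184848; m = 5; total draws C(8,4) = 70; complement C(5,4) = 5; favorable 70 - 5 = 65; P = 13/14; answer 13/14
Step 3: A2 = 13/14; threaded value p + q = 27; d = 2438; 2438 = 2 * 23 * 53; sigma = (1 + 2) * (1 + 23) * (1 + 53) = 3 * 24 * 54 = 3888; answer 3888

3888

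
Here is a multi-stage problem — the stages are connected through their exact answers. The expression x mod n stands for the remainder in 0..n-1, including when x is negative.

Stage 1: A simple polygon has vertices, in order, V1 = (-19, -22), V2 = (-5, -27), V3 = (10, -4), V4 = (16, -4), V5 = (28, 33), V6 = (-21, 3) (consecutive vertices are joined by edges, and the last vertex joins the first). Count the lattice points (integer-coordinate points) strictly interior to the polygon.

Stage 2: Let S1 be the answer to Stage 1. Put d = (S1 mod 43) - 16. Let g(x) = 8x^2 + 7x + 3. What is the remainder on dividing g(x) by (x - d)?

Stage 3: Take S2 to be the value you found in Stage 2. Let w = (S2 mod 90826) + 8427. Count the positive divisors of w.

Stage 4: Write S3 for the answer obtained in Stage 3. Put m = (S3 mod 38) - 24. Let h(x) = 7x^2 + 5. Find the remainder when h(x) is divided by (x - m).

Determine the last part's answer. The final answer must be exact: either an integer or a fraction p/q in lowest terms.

453

Stage 1: cross terms: (-19*-27 - -5*-22)=403, (-5*-4 - 10*-27)=290, (10*-4 - 16*-4)=24, (16*33 - 28*-4)=640, (28*3 - -21*33)=777, (-21*-22 - -19*3)=519; twice the area = |2653| = 2653; area = 2653/2; boundary points = 1 + 1 + 6 + 1 + 1 + 1 = 11; strictly interior points = area - boundary/2 + 1 = 1322; answer 1322
Stage 2: S1 = 1322; d = 16; remainder = value at the root: 8*(16)^2 + 7*(16)^1 + 3 = (2048) + (112) + (3) = 2163; answer 2163
Stage 3: S2 = 2163; w = 10590; 10590 = 2 * 3 * 5 * 353; number of divisors = (1+1) * (1+1) * (1+1) * (1+1) = 16; answer 16
Stage 4: S3 = 16; m = -8; remainder = value at the root: 7*(-8)^2 + 5 = (448) + (5) = 453; answer 453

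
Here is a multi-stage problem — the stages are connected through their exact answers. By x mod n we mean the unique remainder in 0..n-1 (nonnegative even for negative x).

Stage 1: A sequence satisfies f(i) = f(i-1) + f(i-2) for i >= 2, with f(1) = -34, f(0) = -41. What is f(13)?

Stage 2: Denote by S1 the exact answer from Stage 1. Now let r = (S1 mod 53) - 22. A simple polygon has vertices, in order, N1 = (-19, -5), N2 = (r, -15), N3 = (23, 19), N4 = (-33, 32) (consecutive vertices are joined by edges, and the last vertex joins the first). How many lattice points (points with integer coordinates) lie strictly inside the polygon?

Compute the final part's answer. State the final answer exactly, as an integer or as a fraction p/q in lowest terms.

Stage 1: f(2) = 1*(-34) + 1*(-41) = -75; iterating: f(2)=-75, f(3)=-109, f(4)=-184, f(5)=-293, f(6)=-477, f(7)=-770, f(8)=-1247, f(9)=-2017, f(10)=-3264, f(11)=-5281, f(12)=-8545, f(13)=-13826; answer -13826
Stage 2: S1 = -13826; r = -15; cross terms: (-19*-15 - -15*-5)=210, (-15*19 - 23*-15)=60, (23*32 - -33*19)=1363, (-33*-5 - -19*32)=773; twice the area = |2406| = 2406; area = 1203; boundary points = 2 + 2 + 1 + 1 = 6; strictly interior points = area - boundary/2 + 1 = 1201; answer 1201

1201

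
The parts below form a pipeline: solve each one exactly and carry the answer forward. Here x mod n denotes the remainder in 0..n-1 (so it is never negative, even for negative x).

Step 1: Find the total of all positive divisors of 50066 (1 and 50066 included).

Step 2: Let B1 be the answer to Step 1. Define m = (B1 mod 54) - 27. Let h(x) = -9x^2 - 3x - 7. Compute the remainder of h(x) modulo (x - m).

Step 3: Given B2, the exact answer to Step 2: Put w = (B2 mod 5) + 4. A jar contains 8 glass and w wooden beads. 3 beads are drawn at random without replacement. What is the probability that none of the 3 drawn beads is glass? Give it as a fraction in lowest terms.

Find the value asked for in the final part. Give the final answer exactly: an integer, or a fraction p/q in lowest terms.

Step 1: 50066 = 2 * 25033; sigma = (1 + 2) * (1 + 25033) = 3 * 25034 = 75102; answer 75102
Step 2: B1 = 75102; m = 15; remainder = value at the root: -9*(15)^2 - 3*(15)^1 - 7 = (-2025) + (-45) + (-7) = -2077; answer -2077
Step 3: B2 = -2077; w = 7; total draws C(15,3) = 455; favorable C(7,3) = 35; P = 1/13; answer 1/13

1/13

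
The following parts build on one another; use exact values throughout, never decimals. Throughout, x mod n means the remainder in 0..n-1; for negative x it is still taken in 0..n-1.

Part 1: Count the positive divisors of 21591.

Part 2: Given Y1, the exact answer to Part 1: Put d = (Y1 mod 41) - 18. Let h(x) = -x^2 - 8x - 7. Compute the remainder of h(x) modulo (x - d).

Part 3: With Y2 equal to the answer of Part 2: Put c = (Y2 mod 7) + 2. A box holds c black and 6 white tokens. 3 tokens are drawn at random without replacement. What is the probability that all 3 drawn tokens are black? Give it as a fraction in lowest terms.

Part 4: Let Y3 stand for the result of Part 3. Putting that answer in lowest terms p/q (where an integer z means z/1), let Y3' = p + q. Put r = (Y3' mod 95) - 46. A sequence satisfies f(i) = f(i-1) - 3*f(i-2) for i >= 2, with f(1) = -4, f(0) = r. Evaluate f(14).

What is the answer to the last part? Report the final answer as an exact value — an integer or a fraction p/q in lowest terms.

74399

Part 1: 21591 = 3^2 * 2399; number of divisors = (2+1) * (1+1) = 6; answer 6
Part 2: Y1 = 6; d = -12; remainder = value at the root: -1*(-12)^2 - 8*(-12)^1 - 7 = (-144) + (96) + (-7) = -55; answer -55
Part 3: Y2 = -55; c = 3; total draws C(9,3) = 84; favorable C(3,3) = 1; P = 1/84; answer 1/84
Part 4: Y3 = 1/84; threaded value p + q = 85; r = 39; f(2) = 1*(-4) - 3*(39) = -121; iterating: f(2)=-121, f(3)=-109, f(4)=254, f(5)=581, f(6)=-181, f(7)=-1924, f(8)=-1381, f(9)=4391, f(10)=8534, f(11)=-4639, f(12)=-30241, f(13)=-16324, f(14)=74399; answer 74399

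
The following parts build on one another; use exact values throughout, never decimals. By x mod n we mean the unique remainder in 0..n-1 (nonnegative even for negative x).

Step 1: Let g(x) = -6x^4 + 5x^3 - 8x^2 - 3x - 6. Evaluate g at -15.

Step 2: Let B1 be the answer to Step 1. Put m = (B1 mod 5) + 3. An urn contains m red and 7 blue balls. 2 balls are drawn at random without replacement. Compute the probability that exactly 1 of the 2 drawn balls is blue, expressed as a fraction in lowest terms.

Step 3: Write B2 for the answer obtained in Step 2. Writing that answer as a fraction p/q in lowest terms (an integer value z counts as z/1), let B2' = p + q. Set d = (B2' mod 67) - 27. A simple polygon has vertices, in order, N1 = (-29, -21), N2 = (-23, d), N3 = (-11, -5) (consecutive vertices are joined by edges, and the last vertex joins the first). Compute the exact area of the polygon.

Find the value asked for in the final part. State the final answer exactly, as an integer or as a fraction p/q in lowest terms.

78

Step 1: -6*(-15)^4 + 5*(-15)^3 - 8*(-15)^2 - 3*(-15)^1 - 6 = (-303750) + (-16875) + (-1800) + (45) + (-6) = -322386; answer -322386
Step 2: B1 = -322386; m = 7; total draws C(14,2) = 91; favorable C(7,1)*C(7,1) = 49; P = 7/13; answer 7/13
Step 3: B2 = 7/13; threaded value p + q = 20; d = -7; cross terms: (-29*-7 - -23*-21)=-280, (-23*-5 - -11*-7)=38, (-11*-21 - -29*-5)=86; twice the area = |-156| = 156; area = 78; answer 78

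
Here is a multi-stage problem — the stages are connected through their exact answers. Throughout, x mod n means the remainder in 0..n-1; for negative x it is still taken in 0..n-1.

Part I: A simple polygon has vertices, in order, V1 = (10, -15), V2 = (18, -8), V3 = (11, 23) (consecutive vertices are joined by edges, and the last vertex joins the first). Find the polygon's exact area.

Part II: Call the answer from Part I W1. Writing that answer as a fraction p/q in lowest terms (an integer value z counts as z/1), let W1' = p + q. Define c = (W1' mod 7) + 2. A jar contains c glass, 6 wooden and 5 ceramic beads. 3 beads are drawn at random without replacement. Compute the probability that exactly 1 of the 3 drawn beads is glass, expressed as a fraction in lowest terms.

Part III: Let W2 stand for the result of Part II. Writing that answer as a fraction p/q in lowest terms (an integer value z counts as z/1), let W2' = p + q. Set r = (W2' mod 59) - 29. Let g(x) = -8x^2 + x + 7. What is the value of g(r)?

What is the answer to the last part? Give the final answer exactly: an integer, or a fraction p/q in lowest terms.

Part I: cross terms: (10*-8 - 18*-15)=190, (18*23 - 11*-8)=502, (11*-15 - 10*23)=-395; twice the area = |297| = 297; area = 297/2; answer 297/2
Part II: W1 = 297/2; threaded value p + q = 299; c = 7; total draws C(18,3) = 816; favorable C(7,1)*C(11,2) = 385; P = 385/816; answer 385/816
Part III: W2 = 385/816; threaded value p + q = 1201; r = -8; -8*(-8)^2 + 1*(-8)^1 + 7 = (-512) + (-8) + (7) = -513; answer -513

-513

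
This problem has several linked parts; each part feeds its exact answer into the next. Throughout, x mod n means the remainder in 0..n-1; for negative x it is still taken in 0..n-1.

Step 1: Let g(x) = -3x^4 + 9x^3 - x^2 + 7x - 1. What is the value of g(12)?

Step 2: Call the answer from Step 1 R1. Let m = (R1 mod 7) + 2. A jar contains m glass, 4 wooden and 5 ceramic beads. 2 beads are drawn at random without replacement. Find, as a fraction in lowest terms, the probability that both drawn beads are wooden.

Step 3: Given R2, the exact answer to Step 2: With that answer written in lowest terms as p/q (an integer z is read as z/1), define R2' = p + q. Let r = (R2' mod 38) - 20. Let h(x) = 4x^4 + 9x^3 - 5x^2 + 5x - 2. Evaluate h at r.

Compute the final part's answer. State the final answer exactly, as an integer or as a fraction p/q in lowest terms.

11414

Step 1: -3*(12)^4 + 9*(12)^3 - 1*(12)^2 + 7*(12)^1 - 1 = (-62208) + (15552) + (-144) + (84) + (-1) = -46717; answer -46717
Step 2: R1 = -46717; m = 3; total draws C(12,2) = 66; favorable C(4,2) = 6; P = 1/11; answer 1/11
Step 3: R2 = 1/11; threaded value p + q = 12; r = -8; 4*(-8)^4 + 9*(-8)^3 - 5*(-8)^2 + 5*(-8)^1 - 2 = (16384) + (-4608) + (-320) + (-40) + (-2) = 11414; answer 11414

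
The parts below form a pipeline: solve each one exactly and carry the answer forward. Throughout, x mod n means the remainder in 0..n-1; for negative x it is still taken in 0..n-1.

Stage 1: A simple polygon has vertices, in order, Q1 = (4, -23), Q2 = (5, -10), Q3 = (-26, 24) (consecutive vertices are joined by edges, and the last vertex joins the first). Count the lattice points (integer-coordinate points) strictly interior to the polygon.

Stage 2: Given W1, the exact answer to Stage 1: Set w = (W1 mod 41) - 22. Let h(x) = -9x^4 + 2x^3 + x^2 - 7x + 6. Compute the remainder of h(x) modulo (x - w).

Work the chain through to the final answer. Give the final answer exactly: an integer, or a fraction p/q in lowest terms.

-60357

Stage 1: cross terms: (4*-10 - 5*-23)=75, (5*24 - -26*-10)=-140, (-26*-23 - 4*24)=502; twice the area = |437| = 437; area = 437/2; boundary points = 1 + 1 + 1 = 3; strictly interior points = area - boundary/2 + 1 = 218; answer 218
Stage 2: W1 = 218; w = -9; remainder = value at the root: -9*(-9)^4 + 2*(-9)^3 + 1*(-9)^2 - 7*(-9)^1 + 6 = (-59049) + (-1458) + (81) + (63) + (6) = -60357; answer -60357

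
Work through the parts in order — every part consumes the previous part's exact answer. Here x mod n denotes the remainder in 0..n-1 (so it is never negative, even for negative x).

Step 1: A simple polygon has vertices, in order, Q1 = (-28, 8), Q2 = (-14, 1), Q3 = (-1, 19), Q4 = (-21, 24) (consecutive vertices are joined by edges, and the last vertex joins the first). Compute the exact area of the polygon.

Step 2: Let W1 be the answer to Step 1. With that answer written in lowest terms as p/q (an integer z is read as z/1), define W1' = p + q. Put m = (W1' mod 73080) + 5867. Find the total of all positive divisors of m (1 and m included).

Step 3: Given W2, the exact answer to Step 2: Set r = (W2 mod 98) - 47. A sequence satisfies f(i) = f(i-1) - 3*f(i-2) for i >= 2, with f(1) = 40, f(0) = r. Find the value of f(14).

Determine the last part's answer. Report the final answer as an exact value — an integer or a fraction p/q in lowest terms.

Step 1: cross terms: (-28*1 - -14*8)=84, (-14*19 - -1*1)=-265, (-1*24 - -21*19)=375, (-21*8 - -28*24)=504; twice the area = |698| = 698; area = 349; answer 349
Step 2: W1 = 349; threaded value p + q = 350; m = 6217; 6217 is prime, so its only divisors are 1 and 6217; sigma = 1 + 6217 = 6218; answer 6218
Step 3: W2 = 6218; r = -3; f(2) = 1*(40) - 3*(-3) = 49; iterating: f(2)=49, f(3)=-71, f(4)=-218, f(5)=-5, f(6)=649, f(7)=664, f(8)=-1283, f(9)=-3275, f(10)=574, f(11)=10399, f(12)=8677, f(13)=-22520, f(14)=-48551; answer -48551

-48551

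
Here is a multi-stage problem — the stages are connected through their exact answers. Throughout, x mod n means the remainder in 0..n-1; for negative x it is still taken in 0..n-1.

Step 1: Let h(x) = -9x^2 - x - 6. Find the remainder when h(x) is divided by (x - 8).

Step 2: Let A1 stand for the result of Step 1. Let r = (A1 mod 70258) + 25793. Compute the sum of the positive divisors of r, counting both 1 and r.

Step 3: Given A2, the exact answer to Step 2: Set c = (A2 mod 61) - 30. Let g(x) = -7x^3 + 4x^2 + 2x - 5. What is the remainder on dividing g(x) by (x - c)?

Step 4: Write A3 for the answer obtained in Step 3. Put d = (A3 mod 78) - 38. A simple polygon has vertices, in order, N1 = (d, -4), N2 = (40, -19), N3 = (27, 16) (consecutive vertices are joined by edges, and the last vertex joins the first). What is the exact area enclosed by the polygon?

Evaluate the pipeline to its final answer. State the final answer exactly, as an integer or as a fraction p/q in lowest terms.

165

Step 1: remainder = value at the root: -9*(8)^2 - 1*(8)^1 - 6 = (-576) + (-8) + (-6) = -590; answer -590
Step 2: A1 = -590; r = 95461; 95461 is prime, so its only divisors are 1 and 95461; sigma = 1 + 95461 = 95462; answer 95462
Step 3: A2 = 95462; c = 28; remainder = value at the root: -7*(28)^3 + 4*(28)^2 + 2*(28)^1 - 5 = (-153664) + (3136) + (56) + (-5) = -150477; answer -150477
Step 4: A3 = -150477; d = 25; cross terms: (25*-19 - 40*-4)=-315, (40*16 - 27*-19)=1153, (27*-4 - 25*16)=-508; twice the area = |330| = 330; area = 165; answer 165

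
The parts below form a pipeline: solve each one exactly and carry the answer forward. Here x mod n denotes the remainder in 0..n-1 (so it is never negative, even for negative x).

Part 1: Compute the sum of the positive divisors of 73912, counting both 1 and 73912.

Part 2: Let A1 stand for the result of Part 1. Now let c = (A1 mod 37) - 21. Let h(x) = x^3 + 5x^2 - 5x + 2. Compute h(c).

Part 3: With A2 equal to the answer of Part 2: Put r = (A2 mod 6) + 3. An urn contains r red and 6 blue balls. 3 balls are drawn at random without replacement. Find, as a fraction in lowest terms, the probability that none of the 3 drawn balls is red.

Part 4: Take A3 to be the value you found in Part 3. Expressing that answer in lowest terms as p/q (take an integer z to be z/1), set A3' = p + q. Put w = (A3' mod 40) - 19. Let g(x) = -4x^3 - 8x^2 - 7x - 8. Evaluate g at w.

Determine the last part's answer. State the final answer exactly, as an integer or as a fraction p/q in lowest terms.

-26054

Part 1: 73912 = 2^3 * 9239; sigma = (1 + 2 + 4 + 8) * (1 + 9239) = 15 * 9240 = 138600; answer 138600
Part 2: A1 = 138600; c = 14; 1*(14)^3 + 5*(14)^2 - 5*(14)^1 + 2 = (2744) + (980) + (-70) + (2) = 3656; answer 3656
Part 3: A2 = 3656; r = 5; total draws C(11,3) = 165; favorable C(6,3) = 20; P = 4/33; answer 4/33
Part 4: A3 = 4/33; threaded value p + q = 37; w = 18; -4*(18)^3 - 8*(18)^2 - 7*(18)^1 - 8 = (-23328) + (-2592) + (-126) + (-8) = -26054; answer -26054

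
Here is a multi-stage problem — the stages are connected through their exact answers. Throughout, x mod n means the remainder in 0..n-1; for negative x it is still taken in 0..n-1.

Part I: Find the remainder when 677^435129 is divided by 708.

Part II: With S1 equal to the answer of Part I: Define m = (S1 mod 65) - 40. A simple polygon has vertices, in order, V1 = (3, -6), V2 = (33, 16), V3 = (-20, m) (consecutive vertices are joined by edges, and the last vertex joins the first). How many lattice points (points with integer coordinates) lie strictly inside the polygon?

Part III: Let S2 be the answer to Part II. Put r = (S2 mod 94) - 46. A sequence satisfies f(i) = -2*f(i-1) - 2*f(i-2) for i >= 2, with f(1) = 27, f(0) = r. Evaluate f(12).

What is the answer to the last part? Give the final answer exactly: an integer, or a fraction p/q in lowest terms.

Part I: squarings mod 708: 677^1=677, 677^2=253, 677^4=289, 677^8=685, 677^16=529, 677^32=181, 677^64=193, 677^128=433, 677^256=577, 677^512=169, 677^1024=241, 677^2048=25, 677^4096=625, 677^8192=517, 677^16384=373, 677^32768=361, 677^65536=49, 677^131072=277, 677^262144=265; 677^435129 = 677^1 * 677^8 * 677^16 * 677^32 * 677^128 * 677^256 * 677^512 * 677^8192 * 677^32768 * 677^131072 * 677^262144 = 29 (mod 708); answer 29
Part II: S1 = 29; m = -11; cross terms: (3*16 - 33*-6)=246, (33*-11 - -20*16)=-43, (-20*-6 - 3*-11)=153; twice the area = |356| = 356; area = 178; boundary points = 2 + 1 + 1 = 4; strictly interior points = area - boundary/2 + 1 = 177; answer 177
Part III: S2 = 177; r = 37; f(2) = -2*(27) - 2*(37) = -128; iterating: f(2)=-128, f(3)=202, f(4)=-148, f(5)=-108, f(6)=512, f(7)=-808, f(8)=592, f(9)=432, f(10)=-2048, f(11)=3232, f(12)=-2368; answer -2368

-2368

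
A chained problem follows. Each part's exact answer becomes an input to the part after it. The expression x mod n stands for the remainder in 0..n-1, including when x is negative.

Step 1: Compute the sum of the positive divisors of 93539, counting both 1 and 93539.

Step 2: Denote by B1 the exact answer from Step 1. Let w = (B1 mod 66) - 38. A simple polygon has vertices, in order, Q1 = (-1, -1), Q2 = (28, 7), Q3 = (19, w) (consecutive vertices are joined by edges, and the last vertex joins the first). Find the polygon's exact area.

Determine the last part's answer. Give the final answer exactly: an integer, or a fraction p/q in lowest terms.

Step 1: 93539 = 89 * 1051; sigma = (1 + 89) * (1 + 1051) = 90 * 1052 = 94680; answer 94680
Step 2: B1 = 94680; w = -2; cross terms: (-1*7 - 28*-1)=21, (28*-2 - 19*7)=-189, (19*-1 - -1*-2)=-21; twice the area = |-189| = 189; area = 189/2; answer 189/2

189/2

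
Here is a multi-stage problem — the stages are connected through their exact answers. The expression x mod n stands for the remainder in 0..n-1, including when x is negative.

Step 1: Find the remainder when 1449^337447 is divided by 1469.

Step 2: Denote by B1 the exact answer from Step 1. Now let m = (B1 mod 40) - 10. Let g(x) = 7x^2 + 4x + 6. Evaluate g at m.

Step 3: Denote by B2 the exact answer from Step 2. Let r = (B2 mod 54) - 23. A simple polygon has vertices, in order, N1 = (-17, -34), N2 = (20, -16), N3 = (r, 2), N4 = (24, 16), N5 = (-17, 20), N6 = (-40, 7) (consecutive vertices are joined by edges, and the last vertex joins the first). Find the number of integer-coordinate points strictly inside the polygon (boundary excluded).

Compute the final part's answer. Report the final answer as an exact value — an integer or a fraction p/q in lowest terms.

2079

Step 1: squarings mod 1469: 1449^1=1449, 1449^2=400, 1449^4=1348, 1449^8=1420, 1449^16=932, 1449^32=445, 1449^64=1179, 1449^128=367, 1449^256=1010, 1449^512=614, 1449^1024=932, 1449^2048=445, 1449^4096=1179, 1449^8192=367, 1449^16384=1010, 1449^32768=614, 1449^65536=932, 1449^131072=445, 1449^262144=1179; 1449^337447 = 1449^1 * 1449^2 * 1449^4 * 1449^32 * 1449^512 * 1449^1024 * 1449^8192 * 1449^65536 * 1449^262144 = 397 (mod 1469); answer 397
Step 2: B1 = 397; m = 27; 7*(27)^2 + 4*(27)^1 + 6 = (5103) + (108) + (6) = 5217; answer 5217
Step 3: B2 = 5217; r = 10; cross terms: (-17*-16 - 20*-34)=952, (20*2 - 10*-16)=200, (10*16 - 24*2)=112, (24*20 - -17*16)=752, (-17*7 - -40*20)=681, (-40*-34 - -17*7)=1479; twice the area = |4176| = 4176; area = 2088; boundary points = 1 + 2 + 14 + 1 + 1 + 1 = 20; strictly interior points = area - boundary/2 + 1 = 2079; answer 2079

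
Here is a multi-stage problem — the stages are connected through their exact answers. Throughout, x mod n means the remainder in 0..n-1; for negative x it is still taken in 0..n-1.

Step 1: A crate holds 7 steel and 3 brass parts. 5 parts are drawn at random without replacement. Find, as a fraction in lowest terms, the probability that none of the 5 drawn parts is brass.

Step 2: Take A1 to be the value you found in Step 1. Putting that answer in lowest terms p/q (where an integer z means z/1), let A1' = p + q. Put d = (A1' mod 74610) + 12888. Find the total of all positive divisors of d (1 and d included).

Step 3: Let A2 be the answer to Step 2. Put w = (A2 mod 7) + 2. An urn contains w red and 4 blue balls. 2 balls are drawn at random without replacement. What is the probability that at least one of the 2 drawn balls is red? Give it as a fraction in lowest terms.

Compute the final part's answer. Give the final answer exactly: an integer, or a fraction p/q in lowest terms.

3/5

Step 1: total draws C(10,5) = 252; favorable C(7,5) = 21; P = 1/12; answer 1/12
Step 2: A1 = 1/12; threaded value p + q = 13; d = 12901; 12901 = 7 * 19 * 97; sigma = (1 + 7) * (1 + 19) * (1 + 97) = 8 * 20 * 98 = 15680; answer 15680
Step 3: A2 = 15680; w = 2; total draws C(6,2) = 15; complement C(4,2) = 6; favorable 15 - 6 = 9; P = 3/5; answer 3/5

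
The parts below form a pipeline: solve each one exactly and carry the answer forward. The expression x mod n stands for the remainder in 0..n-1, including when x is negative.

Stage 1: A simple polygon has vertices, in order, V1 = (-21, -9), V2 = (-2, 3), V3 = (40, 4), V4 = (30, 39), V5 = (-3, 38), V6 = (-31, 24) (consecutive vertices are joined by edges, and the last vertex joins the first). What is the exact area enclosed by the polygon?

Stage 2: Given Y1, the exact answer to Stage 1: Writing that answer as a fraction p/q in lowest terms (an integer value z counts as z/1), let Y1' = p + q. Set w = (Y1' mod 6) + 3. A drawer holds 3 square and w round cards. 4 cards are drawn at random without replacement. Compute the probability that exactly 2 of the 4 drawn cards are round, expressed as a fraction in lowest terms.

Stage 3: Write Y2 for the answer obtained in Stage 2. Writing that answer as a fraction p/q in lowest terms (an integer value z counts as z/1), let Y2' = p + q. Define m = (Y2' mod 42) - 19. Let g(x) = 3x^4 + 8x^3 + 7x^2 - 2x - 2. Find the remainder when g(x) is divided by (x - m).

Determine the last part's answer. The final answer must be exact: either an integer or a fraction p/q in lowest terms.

16814

Stage 1: cross terms: (-21*3 - -2*-9)=-81, (-2*4 - 40*3)=-128, (40*39 - 30*4)=1440, (30*38 - -3*39)=1257, (-3*24 - -31*38)=1106, (-31*-9 - -21*24)=783; twice the area = |4377| = 4377; area = 4377/2; answer 4377/2
Stage 2: Y1 = 4377/2; threaded value p + q = 4379; w = 8; total draws C(11,4) = 330; favorable C(8,2)*C(3,2) = 84; P = 14/55; answer 14/55
Stage 3: Y2 = 14/55; threaded value p + q = 69; m = 8; remainder = value at the root: 3*(8)^4 + 8*(8)^3 + 7*(8)^2 - 2*(8)^1 - 2 = (12288) + (4096) + (448) + (-16) + (-2) = 16814; answer 16814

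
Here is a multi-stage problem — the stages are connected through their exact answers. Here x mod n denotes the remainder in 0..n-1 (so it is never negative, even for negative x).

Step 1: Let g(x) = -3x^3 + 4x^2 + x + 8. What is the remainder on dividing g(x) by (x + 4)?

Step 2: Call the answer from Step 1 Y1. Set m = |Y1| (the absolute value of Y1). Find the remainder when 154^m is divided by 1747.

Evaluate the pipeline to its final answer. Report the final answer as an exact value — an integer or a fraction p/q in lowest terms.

551

Step 1: remainder = value at the root: -3*(-4)^3 + 4*(-4)^2 + 1*(-4)^1 + 8 = (192) + (64) + (-4) + (8) = 260; answer 260
Step 2: Y1 = 260; m = 260; squarings mod 1747: 154^1=154, 154^2=1005, 154^4=259, 154^8=695, 154^16=853, 154^32=857, 154^64=709, 154^128=1292, 154^256=879; 154^260 = 154^4 * 154^256 = 551 (mod 1747); answer 551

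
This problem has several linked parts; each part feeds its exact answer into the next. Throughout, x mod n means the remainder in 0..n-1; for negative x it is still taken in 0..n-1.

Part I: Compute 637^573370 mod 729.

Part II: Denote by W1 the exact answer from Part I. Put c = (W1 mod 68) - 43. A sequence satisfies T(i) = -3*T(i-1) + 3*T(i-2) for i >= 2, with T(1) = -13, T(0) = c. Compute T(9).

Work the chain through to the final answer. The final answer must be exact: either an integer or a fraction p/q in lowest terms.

-570888

Part I: squarings mod 729: 637^1=637, 637^2=445, 637^4=466, 637^8=643, 637^16=106, 637^32=301, 637^64=205, 637^128=472, 637^256=439, 637^512=265, 637^1024=241, 637^2048=490, 637^4096=259, 637^8192=13, 637^16384=169, 637^32768=130, 637^65536=133, 637^131072=193, 637^262144=70, 637^524288=526; 637^573370 = 637^2 * 637^8 * 637^16 * 637^32 * 637^128 * 637^256 * 637^512 * 637^1024 * 637^2048 * 637^4096 * 637^8192 * 637^32768 * 637^524288 = 727 (mod 729); answer 727
Part II: W1 = 727; c = 4; T(2) = -3*(-13) + 3*(4) = 51; iterating: T(2)=51, T(3)=-192, T(4)=729, T(5)=-2763, T(6)=10476, T(7)=-39717, T(8)=150579, T(9)=-570888; answer -570888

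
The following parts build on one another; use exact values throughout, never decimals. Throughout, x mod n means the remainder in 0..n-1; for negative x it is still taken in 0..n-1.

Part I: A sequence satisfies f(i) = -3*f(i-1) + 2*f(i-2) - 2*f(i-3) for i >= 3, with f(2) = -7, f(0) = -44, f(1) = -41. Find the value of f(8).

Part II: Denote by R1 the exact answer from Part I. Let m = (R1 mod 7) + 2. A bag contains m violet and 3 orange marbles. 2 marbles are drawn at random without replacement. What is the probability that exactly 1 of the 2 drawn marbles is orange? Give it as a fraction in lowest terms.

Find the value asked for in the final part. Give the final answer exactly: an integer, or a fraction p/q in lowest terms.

Part I: f(3) = -3*(-7) + 2*(-41) - 2*(-44) = 27; iterating: f(3)=27, f(4)=-13, f(5)=107, f(6)=-401, f(7)=1443, f(8)=-5345; answer -5345
Part II: R1 = -5345; m = 5; total draws C(8,2) = 28; favorable C(3,1)*C(5,1) = 15; P = 15/28; answer 15/28

15/28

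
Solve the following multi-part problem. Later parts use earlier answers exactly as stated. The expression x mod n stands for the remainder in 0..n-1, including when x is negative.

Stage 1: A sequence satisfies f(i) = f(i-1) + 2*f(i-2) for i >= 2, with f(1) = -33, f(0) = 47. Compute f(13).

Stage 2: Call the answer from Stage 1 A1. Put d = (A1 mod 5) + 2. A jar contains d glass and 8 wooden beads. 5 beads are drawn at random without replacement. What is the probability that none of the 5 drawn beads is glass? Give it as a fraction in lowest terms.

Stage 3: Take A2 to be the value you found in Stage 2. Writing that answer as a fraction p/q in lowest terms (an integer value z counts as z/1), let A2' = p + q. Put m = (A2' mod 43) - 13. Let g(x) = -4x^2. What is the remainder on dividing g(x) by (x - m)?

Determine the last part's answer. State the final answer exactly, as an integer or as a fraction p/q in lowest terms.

-196

Stage 1: f(2) = 1*(-33) + 2*(47) = 61; iterating: f(2)=61, f(3)=-5, f(4)=117, f(5)=107, f(6)=341, f(7)=555, f(8)=1237, f(9)=2347, f(10)=4821, f(11)=9515, f(12)=19157, f(13)=38187; answer 38187
Stage 2: A1 = 38187; d = 4; total draws C(12,5) = 792; favorable C(8,5) = 56; P = 7/99; answer 7/99
Stage 3: A2 = 7/99; threaded value p + q = 106; m = 7; remainder = value at the root: -4*(7)^2 = (-196) = -196; answer -196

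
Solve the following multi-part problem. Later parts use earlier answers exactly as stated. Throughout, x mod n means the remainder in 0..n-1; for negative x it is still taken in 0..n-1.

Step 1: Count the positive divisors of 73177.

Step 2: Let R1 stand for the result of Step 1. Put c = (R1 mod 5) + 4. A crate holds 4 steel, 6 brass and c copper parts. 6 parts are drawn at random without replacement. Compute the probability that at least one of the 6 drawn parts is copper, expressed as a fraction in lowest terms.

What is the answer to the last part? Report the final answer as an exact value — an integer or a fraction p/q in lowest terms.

137/143

Step 1: 73177 = 13^2 * 433; number of divisors = (2+1) * (1+1) = 6; answer 6
Step 2: R1 = 6; c = 5; total draws C(15,6) = 5005; complement C(10,6) = 210; favorable 5005 - 210 = 4795; P = 137/143; answer 137/143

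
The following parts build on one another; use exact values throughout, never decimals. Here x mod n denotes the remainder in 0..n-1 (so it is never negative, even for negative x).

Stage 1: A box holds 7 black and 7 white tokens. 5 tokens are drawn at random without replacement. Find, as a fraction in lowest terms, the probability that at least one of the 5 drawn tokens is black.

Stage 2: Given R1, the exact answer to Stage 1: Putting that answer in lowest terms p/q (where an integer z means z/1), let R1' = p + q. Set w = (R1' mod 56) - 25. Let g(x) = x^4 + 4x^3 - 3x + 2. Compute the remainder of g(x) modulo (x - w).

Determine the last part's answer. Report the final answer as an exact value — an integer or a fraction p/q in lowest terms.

Stage 1: total draws C(14,5) = 2002; complement C(7,5) = 21; favorable 2002 - 21 = 1981; P = 283/286; answer 283/286
Stage 2: R1 = 283/286; threaded value p + q = 569; w = -16; remainder = value at the root: 1*(-16)^4 + 4*(-16)^3 - 3*(-16)^1 + 2 = (65536) + (-16384) + (48) + (2) = 49202; answer 49202

49202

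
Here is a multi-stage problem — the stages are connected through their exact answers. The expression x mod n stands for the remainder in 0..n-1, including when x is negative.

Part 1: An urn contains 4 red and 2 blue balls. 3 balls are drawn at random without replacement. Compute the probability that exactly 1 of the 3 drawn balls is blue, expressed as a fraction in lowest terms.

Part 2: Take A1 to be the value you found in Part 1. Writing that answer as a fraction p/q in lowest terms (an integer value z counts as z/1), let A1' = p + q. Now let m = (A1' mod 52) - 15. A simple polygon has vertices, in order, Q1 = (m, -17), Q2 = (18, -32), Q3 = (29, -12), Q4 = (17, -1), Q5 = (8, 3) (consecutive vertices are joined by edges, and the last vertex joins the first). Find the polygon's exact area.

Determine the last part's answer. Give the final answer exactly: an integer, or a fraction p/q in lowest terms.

1361/2

Part 1: total draws C(6,3) = 20; favorable C(2,1)*C(4,2) = 12; P = 3/5; answer 3/5
Part 2: A1 = 3/5; threaded value p + q = 8; m = -7; cross terms: (-7*-32 - 18*-17)=530, (18*-12 - 29*-32)=712, (29*-1 - 17*-12)=175, (17*3 - 8*-1)=59, (8*-17 - -7*3)=-115; twice the area = |1361| = 1361; area = 1361/2; answer 1361/2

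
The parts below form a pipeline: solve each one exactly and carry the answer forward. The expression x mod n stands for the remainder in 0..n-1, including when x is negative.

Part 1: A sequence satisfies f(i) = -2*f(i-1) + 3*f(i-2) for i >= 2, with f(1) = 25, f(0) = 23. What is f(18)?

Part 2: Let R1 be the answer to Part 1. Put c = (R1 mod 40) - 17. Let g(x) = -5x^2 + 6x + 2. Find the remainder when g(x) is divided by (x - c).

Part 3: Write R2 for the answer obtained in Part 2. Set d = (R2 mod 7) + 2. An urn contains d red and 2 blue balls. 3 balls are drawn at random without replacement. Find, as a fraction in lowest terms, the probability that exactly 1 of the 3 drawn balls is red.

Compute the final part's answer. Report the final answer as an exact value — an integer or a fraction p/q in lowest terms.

Part 1: f(2) = -2*(25) + 3*(23) = 19; iterating: f(2)=19, f(3)=37, f(4)=-17, f(5)=145, f(6)=-341, f(7)=1117, f(8)=-3257, f(9)=9865, f(10)=-29501, f(11)=88597, f(12)=-265697, f(13)=797185, f(14)=-2391461, f(15)=7174477, f(16)=-21523337, f(17)=64570105, f(18)=-193710221; answer -193710221
Part 2: R1 = -193710221; c = 2; remainder = value at the root: -5*(2)^2 + 6*(2)^1 + 2 = (-20) + (12) + (2) = -6; answer -6
Part 3: R2 = -6; d = 3; total draws C(5,3) = 10; favorable C(3,1)*C(2,2) = 3; P = 3/10; answer 3/10

3/10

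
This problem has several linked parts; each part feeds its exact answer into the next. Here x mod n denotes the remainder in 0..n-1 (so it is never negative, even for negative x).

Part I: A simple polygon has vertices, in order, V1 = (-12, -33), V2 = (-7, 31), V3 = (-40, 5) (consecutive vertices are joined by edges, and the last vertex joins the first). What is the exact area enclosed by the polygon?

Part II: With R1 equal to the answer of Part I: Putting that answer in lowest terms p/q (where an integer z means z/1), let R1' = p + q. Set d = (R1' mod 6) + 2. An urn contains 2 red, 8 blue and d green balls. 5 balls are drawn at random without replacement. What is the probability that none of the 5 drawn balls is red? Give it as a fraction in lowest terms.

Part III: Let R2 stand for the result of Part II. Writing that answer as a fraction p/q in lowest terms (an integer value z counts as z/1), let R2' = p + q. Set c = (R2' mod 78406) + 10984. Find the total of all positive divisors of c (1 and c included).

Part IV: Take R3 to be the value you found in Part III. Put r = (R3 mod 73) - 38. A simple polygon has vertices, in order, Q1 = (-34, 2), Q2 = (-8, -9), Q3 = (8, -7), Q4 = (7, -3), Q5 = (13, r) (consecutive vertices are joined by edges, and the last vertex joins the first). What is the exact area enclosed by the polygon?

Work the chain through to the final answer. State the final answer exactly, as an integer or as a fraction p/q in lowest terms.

229

Part I: cross terms: (-12*31 - -7*-33)=-603, (-7*5 - -40*31)=1205, (-40*-33 - -12*5)=1380; twice the area = |1982| = 1982; area = 991; answer 991
Part II: R1 = 991; threaded value p + q = 992; d = 4; total draws C(14,5) = 2002; favorable C(12,5) = 792; P = 36/91; answer 36/91
Part III: R2 = 36/91; threaded value p + q = 127; c = 11111; 11111 = 41 * 271; sigma = (1 + 41) * (1 + 271) = 42 * 272 = 11424; answer 11424
Part IV: R3 = 11424; r = -2; cross terms: (-34*-9 - -8*2)=322, (-8*-7 - 8*-9)=128, (8*-3 - 7*-7)=25, (7*-2 - 13*-3)=25, (13*2 - -34*-2)=-42; twice the area = |458| = 458; area = 229; answer 229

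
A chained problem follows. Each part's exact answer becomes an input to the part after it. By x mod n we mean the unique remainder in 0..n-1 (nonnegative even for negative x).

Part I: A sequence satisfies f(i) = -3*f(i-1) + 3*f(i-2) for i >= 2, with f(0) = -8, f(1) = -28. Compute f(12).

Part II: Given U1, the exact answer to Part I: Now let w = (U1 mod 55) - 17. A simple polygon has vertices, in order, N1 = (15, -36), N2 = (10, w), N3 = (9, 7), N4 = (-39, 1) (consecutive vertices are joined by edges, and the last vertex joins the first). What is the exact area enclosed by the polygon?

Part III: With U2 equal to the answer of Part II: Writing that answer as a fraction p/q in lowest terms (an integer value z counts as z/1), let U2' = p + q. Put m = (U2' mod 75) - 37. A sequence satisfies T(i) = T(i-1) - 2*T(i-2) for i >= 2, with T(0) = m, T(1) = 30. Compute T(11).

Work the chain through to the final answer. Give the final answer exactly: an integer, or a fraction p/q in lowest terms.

Part I: f(2) = -3*(-28) + 3*(-8) = 60; iterating: f(2)=60, f(3)=-264, f(4)=972, f(5)=-3708, f(6)=14040, f(7)=-53244, f(8)=201852, f(9)=-765288, f(10)=2901420, f(11)=-11000124, f(12)=41704632; answer 41704632
Part II: U1 = 41704632; w = -15; cross terms: (15*-15 - 10*-36)=135, (10*7 - 9*-15)=205, (9*1 - -39*7)=282, (-39*-36 - 15*1)=1389; twice the area = |2011| = 2011; area = 2011/2; answer 2011/2
Part III: U2 = 2011/2; threaded value p + q = 2013; m = 26; T(2) = 1*(30) - 2*(26) = -22; iterating: T(2)=-22, T(3)=-82, T(4)=-38, T(5)=126, T(6)=202, T(7)=-50, T(8)=-454, T(9)=-354, T(10)=554, T(11)=1262; answer 1262

1262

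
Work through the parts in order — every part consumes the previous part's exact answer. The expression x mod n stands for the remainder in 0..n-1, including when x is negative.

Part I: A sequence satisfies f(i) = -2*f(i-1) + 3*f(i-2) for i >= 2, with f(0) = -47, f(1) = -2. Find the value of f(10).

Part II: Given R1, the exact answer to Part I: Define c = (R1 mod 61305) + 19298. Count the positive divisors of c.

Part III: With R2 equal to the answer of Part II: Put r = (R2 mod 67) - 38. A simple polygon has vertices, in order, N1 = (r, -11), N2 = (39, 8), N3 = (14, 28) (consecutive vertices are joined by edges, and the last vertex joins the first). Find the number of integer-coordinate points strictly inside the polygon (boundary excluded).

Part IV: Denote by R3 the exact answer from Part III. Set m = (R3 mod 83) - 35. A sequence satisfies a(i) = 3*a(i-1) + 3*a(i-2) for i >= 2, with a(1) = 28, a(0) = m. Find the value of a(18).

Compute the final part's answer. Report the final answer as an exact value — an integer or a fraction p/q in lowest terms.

Part I: f(2) = -2*(-2) + 3*(-47) = -137; iterating: f(2)=-137, f(3)=268, f(4)=-947, f(5)=2698, f(6)=-8237, f(7)=24568, f(8)=-73847, f(9)=221398, f(10)=-664337; answer -664337
Part II: R1 = -664337; c = 29316; 29316 = 2^2 * 3 * 7 * 349; number of divisors = (2+1) * (1+1) * (1+1) * (1+1) = 24; answer 24
Part III: R2 = 24; r = -14; cross terms: (-14*8 - 39*-11)=317, (39*28 - 14*8)=980, (14*-11 - -14*28)=238; twice the area = |1535| = 1535; area = 1535/2; boundary points = 1 + 5 + 1 = 7; strictly interior points = area - boundary/2 + 1 = 765; answer 765
Part IV: R3 = 765; m = -17; a(2) = 3*(28) + 3*(-17) = 33; iterating: a(2)=33, a(3)=183, a(4)=648, a(5)=2493, a(6)=9423, a(7)=35748, a(8)=135513, a(9)=513783, a(10)=1947888, a(11)=7385013, a(12)=27998703, a(13)=106151148, a(14)=402449553, a(15)=1525802103, a(16)=5784754968, a(17)=21931671213, a(18)=83149278543; answer 83149278543

83149278543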